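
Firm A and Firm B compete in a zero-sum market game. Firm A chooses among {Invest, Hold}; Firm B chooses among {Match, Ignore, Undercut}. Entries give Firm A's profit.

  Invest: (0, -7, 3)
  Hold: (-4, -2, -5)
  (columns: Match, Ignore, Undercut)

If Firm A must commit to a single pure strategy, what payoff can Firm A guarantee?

Row minima: Invest → -7, Hold → -5.
The best of these is -5.

-5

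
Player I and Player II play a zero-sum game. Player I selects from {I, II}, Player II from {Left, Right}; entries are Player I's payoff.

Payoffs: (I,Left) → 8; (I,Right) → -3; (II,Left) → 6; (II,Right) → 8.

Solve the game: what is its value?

82/13

Row minima: I → -3, II → 6; maximin = 6.
Column maxima: Left → 8, Right → 8; minimax = 8.
6 ≠ 8, so there is no saddle point; optimal play is mixed.
Let Player I play I with probability p. Expected payoff against Left: 8p + 6(1−p) = 2p + 6; against Right: (-3)p + 8(1−p) = −11p + 8.
Setting these equal: 2p + 6 = −11p + 8 ⇒ 13p = 2 ⇒ p = 2/13, and the value is (2)·(2/13) + 6 = 82/13.
For Player II: with q = P(Left), equating I's and II's payoffs gives 11q − 3 = −2q + 8 ⇒ q = 11/13.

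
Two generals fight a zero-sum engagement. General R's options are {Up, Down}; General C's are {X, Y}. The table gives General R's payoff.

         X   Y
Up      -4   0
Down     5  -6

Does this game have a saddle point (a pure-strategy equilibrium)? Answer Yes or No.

No

Row minima: Up → -4, Down → -6; maximin = -4.
Column maxima: X → 5, Y → 0; minimax = 0.
-4 ≠ 0, so no pure-strategy equilibrium exists.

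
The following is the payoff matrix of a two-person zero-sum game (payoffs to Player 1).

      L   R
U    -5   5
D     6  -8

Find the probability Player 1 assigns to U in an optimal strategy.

7/12

Row minima: U → -5, D → -8; maximin = -5.
Column maxima: L → 6, R → 5; minimax = 5.
-5 ≠ 5, so there is no saddle point; optimal play is mixed.
Let Player 1 play U with probability p. Expected payoff against L: (-5)p + 6(1−p) = −11p + 6; against R: 5p + (-8)(1−p) = 13p − 8.
Setting these equal: −11p + 6 = 13p − 8 ⇒ −24p = -14 ⇒ p = 7/12, and the value is (-11)·(7/12) + 6 = -5/12.
For Player 2: with q = P(L), equating U's and D's payoffs gives −10q + 5 = 14q − 8 ⇒ q = 13/24.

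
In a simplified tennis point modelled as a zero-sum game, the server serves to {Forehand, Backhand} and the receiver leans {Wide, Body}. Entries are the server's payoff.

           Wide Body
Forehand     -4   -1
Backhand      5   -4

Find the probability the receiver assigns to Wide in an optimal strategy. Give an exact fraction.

1/4

Row minima: Forehand → -4, Backhand → -4; maximin = -4.
Column maxima: Wide → 5, Body → -1; minimax = -1.
-4 ≠ -1, so there is no saddle point; optimal play is mixed.
Let the server play Forehand with probability p. Expected payoff against Wide: (-4)p + 5(1−p) = −9p + 5; against Body: (-1)p + (-4)(1−p) = 3p − 4.
Setting these equal: −9p + 5 = 3p − 4 ⇒ −12p = -9 ⇒ p = 3/4, and the value is (-9)·(3/4) + 5 = -7/4.
For the receiver: with q = P(Wide), equating Forehand's and Backhand's payoffs gives −3q − 1 = 9q − 4 ⇒ q = 1/4.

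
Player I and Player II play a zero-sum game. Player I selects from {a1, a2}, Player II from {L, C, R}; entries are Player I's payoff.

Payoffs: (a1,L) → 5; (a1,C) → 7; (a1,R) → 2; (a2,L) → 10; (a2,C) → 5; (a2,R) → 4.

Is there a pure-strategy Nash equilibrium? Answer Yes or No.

Row minima: a1 → 2, a2 → 4; maximin = 4.
Column maxima: L → 10, C → 7, R → 4; minimax = 4.
maximin = minimax = 4, so a saddle point exists.

Yes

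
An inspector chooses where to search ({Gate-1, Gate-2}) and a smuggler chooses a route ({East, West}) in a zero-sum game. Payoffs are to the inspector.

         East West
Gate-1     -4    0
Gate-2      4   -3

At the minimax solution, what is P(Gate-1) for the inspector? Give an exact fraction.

7/11

Row minima: Gate-1 → -4, Gate-2 → -3; maximin = -3.
Column maxima: East → 4, West → 0; minimax = 0.
-3 ≠ 0, so there is no saddle point; optimal play is mixed.
Let the inspector play Gate-1 with probability p. Expected payoff against East: (-4)p + 4(1−p) = −8p + 4; against West: 0p + (-3)(1−p) = 3p − 3.
Setting these equal: −8p + 4 = 3p − 3 ⇒ −11p = -7 ⇒ p = 7/11, and the value is (-8)·(7/11) + 4 = -12/11.
For the smuggler: with q = P(East), equating Gate-1's and Gate-2's payoffs gives −4q = 7q − 3 ⇒ q = 3/11.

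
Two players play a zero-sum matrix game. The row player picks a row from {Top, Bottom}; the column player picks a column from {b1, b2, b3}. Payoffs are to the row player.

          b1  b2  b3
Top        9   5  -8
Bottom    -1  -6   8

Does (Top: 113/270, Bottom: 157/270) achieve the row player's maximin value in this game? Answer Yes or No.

No

Against b1 this mix gives (113/270)·9 + (157/270)·(-1) = 86/27.
Against b2 this mix gives (113/270)·5 + (157/270)·(-6) = -377/270.
Against b3 this mix gives (113/270)·(-8) + (157/270)·8 = 176/135.
The column player will play b2, holding the row player to -377/270. Shifting weight toward the row that does better against b2 would raise this floor (the equalizing mix achieves -8/27 against both b2 and b3), so the proposed strategy is not optimal.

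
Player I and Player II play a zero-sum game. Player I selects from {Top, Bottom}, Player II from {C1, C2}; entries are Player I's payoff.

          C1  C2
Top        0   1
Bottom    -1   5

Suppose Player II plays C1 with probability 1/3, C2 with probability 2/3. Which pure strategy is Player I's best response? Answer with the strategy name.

Expected payoff of Top: (1/3)·0 + (2/3)·1 = 2/3.
Expected payoff of Bottom: (1/3)·(-1) + (2/3)·5 = 3.
The largest is 3, so Player I's best response is Bottom.

Bottom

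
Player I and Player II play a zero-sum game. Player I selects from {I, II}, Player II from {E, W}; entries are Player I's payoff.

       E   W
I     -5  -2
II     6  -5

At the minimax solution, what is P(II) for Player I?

3/14

Row minima: I → -5, II → -5; maximin = -5.
Column maxima: E → 6, W → -2; minimax = -2.
-5 ≠ -2, so there is no saddle point; optimal play is mixed.
Let Player I play I with probability p. Expected payoff against E: (-5)p + 6(1−p) = −11p + 6; against W: (-2)p + (-5)(1−p) = 3p − 5.
Setting these equal: −11p + 6 = 3p − 5 ⇒ −14p = -11 ⇒ p = 11/14, and the value is (-11)·(11/14) + 6 = -37/14.
For Player II: with q = P(E), equating I's and II's payoffs gives −3q − 2 = 11q − 5 ⇒ q = 3/14.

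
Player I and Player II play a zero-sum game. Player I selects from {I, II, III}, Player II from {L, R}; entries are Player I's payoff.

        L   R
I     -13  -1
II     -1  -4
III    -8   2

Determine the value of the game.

-34/13

Row minima: I → -13, II → -4, III → -8; maximin = -4.
Column maxima: L → -1, R → 2; minimax = -1.
-4 ≠ -1, so there is no saddle point; optimal play is mixed.
I is strictly dominated by III, so Player I never plays it.
On the remaining 2×2 (II, III vs L, R):
Let Player I play II with probability p. Expected payoff against L: (-1)p + (-8)(1−p) = 7p − 8; against R: (-4)p + 2(1−p) = −6p + 2.
Setting these equal: 7p − 8 = −6p + 2 ⇒ 13p = 10 ⇒ p = 10/13, and the value is (7)·(10/13) − 8 = -34/13.
For Player II: with q = P(L), equating II's and III's payoffs gives 3q − 4 = −10q + 2 ⇒ q = 6/13.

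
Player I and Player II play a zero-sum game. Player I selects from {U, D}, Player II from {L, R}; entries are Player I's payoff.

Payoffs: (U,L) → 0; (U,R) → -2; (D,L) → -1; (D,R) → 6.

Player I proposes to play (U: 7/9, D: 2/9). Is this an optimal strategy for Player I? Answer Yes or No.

Yes

Against L this mix gives (7/9)·0 + (2/9)·(-1) = -2/9.
Against R this mix gives (7/9)·(-2) + (2/9)·6 = -2/9.
All of Player II's active replies (L, R) yield -2/9, and no column does worse for Player I. The mix makes Player II indifferent and guarantees -2/9, so it is optimal.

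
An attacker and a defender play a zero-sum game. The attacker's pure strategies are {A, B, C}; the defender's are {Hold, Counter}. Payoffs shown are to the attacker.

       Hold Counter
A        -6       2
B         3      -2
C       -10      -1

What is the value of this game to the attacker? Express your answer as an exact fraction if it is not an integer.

-6/13

Row minima: A → -6, B → -2, C → -10; maximin = -2.
Column maxima: Hold → 3, Counter → 2; minimax = 2.
-2 ≠ 2, so there is no saddle point; optimal play is mixed.
C is strictly dominated by A, so the attacker never plays it.
On the remaining 2×2 (A, B vs Hold, Counter):
Let the attacker play A with probability p. Expected payoff against Hold: (-6)p + 3(1−p) = −9p + 3; against Counter: 2p + (-2)(1−p) = 4p − 2.
Setting these equal: −9p + 3 = 4p − 2 ⇒ −13p = -5 ⇒ p = 5/13, and the value is (-9)·(5/13) + 3 = -6/13.
For the defender: with q = P(Hold), equating A's and B's payoffs gives −8q + 2 = 5q − 2 ⇒ q = 4/13.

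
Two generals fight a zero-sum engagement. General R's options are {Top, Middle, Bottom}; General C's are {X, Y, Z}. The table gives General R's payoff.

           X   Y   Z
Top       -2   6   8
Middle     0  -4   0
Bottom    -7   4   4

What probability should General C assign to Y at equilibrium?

1/6

Row minima: Top → -2, Middle → -4, Bottom → -7; maximin = -2.
Column maxima: X → 0, Y → 6, Z → 8; minimax = 0.
-2 ≠ 0, so there is no saddle point; optimal play is mixed.
Bottom is strictly dominated by Top, so General R never plays it.
With Bottom eliminated, Z is strictly dominated by Y (it gives General R strictly more in every remaining row), so General C never plays it.
On the remaining 2×2 (Top, Middle vs X, Y):
Let General R play Top with probability p. Expected payoff against X: (-2)p + 0(1−p) = −2p; against Y: 6p + (-4)(1−p) = 10p − 4.
Setting these equal: −2p = 10p − 4 ⇒ −12p = -4 ⇒ p = 1/3, and the value is (-2)·(1/3) = -2/3.
For General C: with q = P(X), equating Top's and Middle's payoffs gives −8q + 6 = 4q − 4 ⇒ q = 5/6.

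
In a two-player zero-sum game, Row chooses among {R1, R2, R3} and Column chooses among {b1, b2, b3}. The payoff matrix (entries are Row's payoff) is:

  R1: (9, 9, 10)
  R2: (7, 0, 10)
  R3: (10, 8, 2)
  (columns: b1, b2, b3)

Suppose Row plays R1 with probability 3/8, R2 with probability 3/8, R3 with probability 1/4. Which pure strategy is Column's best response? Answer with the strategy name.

If Column plays b1, Row's expected payoff is (3/8)·9 + (3/8)·7 + (1/4)·10 = 17/2.
If Column plays b2, Row's expected payoff is (3/8)·9 + (3/8)·0 + (1/4)·8 = 43/8.
If Column plays b3, Row's expected payoff is (3/8)·10 + (3/8)·10 + (1/4)·2 = 8.
Column minimizes Row's payoff; the smallest is 43/8, so the best response is b2.

b2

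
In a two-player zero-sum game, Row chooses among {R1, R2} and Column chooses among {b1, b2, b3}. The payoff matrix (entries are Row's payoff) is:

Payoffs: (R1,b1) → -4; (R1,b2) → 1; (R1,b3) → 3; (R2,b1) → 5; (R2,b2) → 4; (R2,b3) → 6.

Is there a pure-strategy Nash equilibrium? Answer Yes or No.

Row minima: R1 → -4, R2 → 4; maximin = 4.
Column maxima: b1 → 5, b2 → 4, b3 → 6; minimax = 4.
maximin = minimax = 4, so a saddle point exists.

Yes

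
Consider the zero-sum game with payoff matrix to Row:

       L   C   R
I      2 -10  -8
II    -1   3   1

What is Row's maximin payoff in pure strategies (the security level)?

Row minima: I → -10, II → -1.
The best of these is -1.

-1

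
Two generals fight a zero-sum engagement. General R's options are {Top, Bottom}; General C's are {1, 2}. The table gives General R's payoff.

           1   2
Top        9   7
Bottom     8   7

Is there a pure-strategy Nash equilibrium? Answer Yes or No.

Yes

Row minima: Top → 7, Bottom → 7; maximin = 7.
Column maxima: 1 → 9, 2 → 7; minimax = 7.
maximin = minimax = 7, so a saddle point exists.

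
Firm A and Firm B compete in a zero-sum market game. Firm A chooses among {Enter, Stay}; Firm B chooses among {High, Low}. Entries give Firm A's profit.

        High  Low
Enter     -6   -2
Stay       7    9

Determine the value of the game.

7

Row minima: Enter → -6, Stay → 7; maximin = 7.
Column maxima: High → 7, Low → 9; minimax = 7.
Since maximin = minimax = 7, there is a saddle point and the value is 7.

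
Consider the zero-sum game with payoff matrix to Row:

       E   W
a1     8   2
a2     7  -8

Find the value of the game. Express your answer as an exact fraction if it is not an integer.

Row minima: a1 → 2, a2 → -8; maximin = 2.
Column maxima: E → 8, W → 2; minimax = 2.
Since maximin = minimax = 2, there is a saddle point and the value is 2.

2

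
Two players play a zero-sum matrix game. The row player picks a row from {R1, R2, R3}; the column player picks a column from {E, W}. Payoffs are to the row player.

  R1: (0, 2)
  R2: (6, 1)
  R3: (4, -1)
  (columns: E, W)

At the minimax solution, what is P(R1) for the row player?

5/7

Row minima: R1 → 0, R2 → 1, R3 → -1; maximin = 1.
Column maxima: E → 6, W → 2; minimax = 2.
1 ≠ 2, so there is no saddle point; optimal play is mixed.
R3 is strictly dominated by R2, so the row player never plays it.
On the remaining 2×2 (R1, R2 vs E, W):
Let the row player play R1 with probability p. Expected payoff against E: 0p + 6(1−p) = −6p + 6; against W: 2p + 1(1−p) = p + 1.
Setting these equal: −6p + 6 = p + 1 ⇒ −7p = -5 ⇒ p = 5/7, and the value is (-6)·(5/7) + 6 = 12/7.
For the column player: with q = P(E), equating R1's and R2's payoffs gives −2q + 2 = 5q + 1 ⇒ q = 1/7.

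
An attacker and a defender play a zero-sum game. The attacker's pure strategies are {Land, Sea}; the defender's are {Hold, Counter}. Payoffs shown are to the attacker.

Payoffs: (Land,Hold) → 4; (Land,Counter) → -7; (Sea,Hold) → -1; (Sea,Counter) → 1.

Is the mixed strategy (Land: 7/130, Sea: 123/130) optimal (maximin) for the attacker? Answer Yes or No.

No

Against Hold this mix gives (7/130)·4 + (123/130)·(-1) = -19/26.
Against Counter this mix gives (7/130)·(-7) + (123/130)·1 = 37/65.
The defender will play Hold, holding the attacker to -19/26. Shifting weight toward the row that does better against Hold would raise this floor (the equalizing mix achieves -3/13 against both Hold and Counter), so the proposed strategy is not optimal.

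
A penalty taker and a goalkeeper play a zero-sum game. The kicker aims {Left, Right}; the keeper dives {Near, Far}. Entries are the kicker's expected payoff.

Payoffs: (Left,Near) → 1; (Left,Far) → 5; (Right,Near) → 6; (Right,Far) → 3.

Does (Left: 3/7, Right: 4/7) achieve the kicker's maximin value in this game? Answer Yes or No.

Yes

Against Near this mix gives (3/7)·1 + (4/7)·6 = 27/7.
Against Far this mix gives (3/7)·5 + (4/7)·3 = 27/7.
All of the keeper's active replies (Near, Far) yield 27/7, and no column does worse for the kicker. The mix makes the keeper indifferent and guarantees 27/7, so it is optimal.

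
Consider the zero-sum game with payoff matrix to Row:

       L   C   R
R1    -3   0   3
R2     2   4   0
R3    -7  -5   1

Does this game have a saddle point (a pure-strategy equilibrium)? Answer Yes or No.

Row minima: R1 → -3, R2 → 0, R3 → -7; maximin = 0.
Column maxima: L → 2, C → 4, R → 3; minimax = 2.
0 ≠ 2, so no pure-strategy equilibrium exists.

No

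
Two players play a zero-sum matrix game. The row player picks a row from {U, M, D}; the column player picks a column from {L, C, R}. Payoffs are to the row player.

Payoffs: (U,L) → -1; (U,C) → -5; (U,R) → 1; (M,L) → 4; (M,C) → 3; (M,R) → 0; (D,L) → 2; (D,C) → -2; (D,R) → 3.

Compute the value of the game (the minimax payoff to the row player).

9/8

Row minima: U → -5, M → 0, D → -2; maximin = 0.
Column maxima: L → 4, C → 3, R → 3; minimax = 3.
0 ≠ 3, so there is no saddle point; optimal play is mixed.
U is strictly dominated by D, so the row player never plays it.
L is strictly dominated by C (it gives the row player strictly more in every row), so the column player never plays it.
On the remaining 2×2 (M, D vs C, R):
Let the row player play M with probability p. Expected payoff against C: 3p + (-2)(1−p) = 5p − 2; against R: 0p + 3(1−p) = −3p + 3.
Setting these equal: 5p − 2 = −3p + 3 ⇒ 8p = 5 ⇒ p = 5/8, and the value is (5)·(5/8) − 2 = 9/8.
For the column player: with q = P(C), equating M's and D's payoffs gives 3q = −5q + 3 ⇒ q = 3/8.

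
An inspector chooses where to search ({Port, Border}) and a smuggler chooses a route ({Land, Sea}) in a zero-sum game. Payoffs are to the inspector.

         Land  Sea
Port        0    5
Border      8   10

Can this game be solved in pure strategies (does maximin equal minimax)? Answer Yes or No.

Row minima: Port → 0, Border → 8; maximin = 8.
Column maxima: Land → 8, Sea → 10; minimax = 8.
maximin = minimax = 8, so a saddle point exists.

Yes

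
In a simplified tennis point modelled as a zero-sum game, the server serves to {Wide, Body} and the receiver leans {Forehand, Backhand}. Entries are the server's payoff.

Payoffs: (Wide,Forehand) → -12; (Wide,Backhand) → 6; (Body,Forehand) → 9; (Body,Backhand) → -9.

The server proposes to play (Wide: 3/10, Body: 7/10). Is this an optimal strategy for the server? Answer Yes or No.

Against Forehand this mix gives (3/10)·(-12) + (7/10)·9 = 27/10.
Against Backhand this mix gives (3/10)·6 + (7/10)·(-9) = -9/2.
The receiver will play Backhand, holding the server to -9/2. Shifting weight toward the row that does better against Backhand would raise this floor (the equalizing mix achieves -3/2 against both Backhand and Forehand), so the proposed strategy is not optimal.

No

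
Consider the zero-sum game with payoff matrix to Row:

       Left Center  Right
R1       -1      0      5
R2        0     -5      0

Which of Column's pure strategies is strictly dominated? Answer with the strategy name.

Right

Center holds Row's payoff strictly below Right in every row: 0 < 5, -5 < 0.
So Right is strictly dominated for Column.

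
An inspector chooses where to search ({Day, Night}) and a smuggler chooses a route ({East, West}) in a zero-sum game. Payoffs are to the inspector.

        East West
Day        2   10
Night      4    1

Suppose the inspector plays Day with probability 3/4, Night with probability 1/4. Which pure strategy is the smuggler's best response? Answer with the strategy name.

East

If the smuggler plays East, the inspector's expected payoff is (3/4)·2 + (1/4)·4 = 5/2.
If the smuggler plays West, the inspector's expected payoff is (3/4)·10 + (1/4)·1 = 31/4.
The smuggler minimizes the inspector's payoff; the smallest is 5/2, so the best response is East.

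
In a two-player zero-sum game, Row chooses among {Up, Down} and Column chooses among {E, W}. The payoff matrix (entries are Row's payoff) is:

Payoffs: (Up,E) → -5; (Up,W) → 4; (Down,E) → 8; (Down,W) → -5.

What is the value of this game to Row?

Row minima: Up → -5, Down → -5; maximin = -5.
Column maxima: E → 8, W → 4; minimax = 4.
-5 ≠ 4, so there is no saddle point; optimal play is mixed.
Let Row play Up with probability p. Expected payoff against E: (-5)p + 8(1−p) = −13p + 8; against W: 4p + (-5)(1−p) = 9p − 5.
Setting these equal: −13p + 8 = 9p − 5 ⇒ −22p = -13 ⇒ p = 13/22, and the value is (-13)·(13/22) + 8 = 7/22.
For Column: with q = P(E), equating Up's and Down's payoffs gives −9q + 4 = 13q − 5 ⇒ q = 9/22.

7/22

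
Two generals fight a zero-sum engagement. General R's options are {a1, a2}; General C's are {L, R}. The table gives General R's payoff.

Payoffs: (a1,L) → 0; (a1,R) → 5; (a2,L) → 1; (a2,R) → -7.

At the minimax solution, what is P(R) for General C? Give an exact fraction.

Row minima: a1 → 0, a2 → -7; maximin = 0.
Column maxima: L → 1, R → 5; minimax = 1.
0 ≠ 1, so there is no saddle point; optimal play is mixed.
Let General R play a1 with probability p. Expected payoff against L: 0p + 1(1−p) = −p + 1; against R: 5p + (-7)(1−p) = 12p − 7.
Setting these equal: −p + 1 = 12p − 7 ⇒ −13p = -8 ⇒ p = 8/13, and the value is (-1)·(8/13) + 1 = 5/13.
For General C: with q = P(L), equating a1's and a2's payoffs gives −5q + 5 = 8q − 7 ⇒ q = 12/13.

1/13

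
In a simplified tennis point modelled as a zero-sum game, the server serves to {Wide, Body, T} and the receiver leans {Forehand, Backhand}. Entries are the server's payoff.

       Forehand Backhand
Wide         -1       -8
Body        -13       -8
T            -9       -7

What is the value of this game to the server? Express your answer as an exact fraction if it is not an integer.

Row minima: Wide → -8, Body → -13, T → -9; maximin = -8.
Column maxima: Forehand → -1, Backhand → -7; minimax = -7.
-8 ≠ -7, so there is no saddle point; optimal play is mixed.
Body is strictly dominated by T, so the server never plays it.
On the remaining 2×2 (Wide, T vs Forehand, Backhand):
Let the server play Wide with probability p. Expected payoff against Forehand: (-1)p + (-9)(1−p) = 8p − 9; against Backhand: (-8)p + (-7)(1−p) = −p − 7.
Setting these equal: 8p − 9 = −p − 7 ⇒ 9p = 2 ⇒ p = 2/9, and the value is (8)·(2/9) − 9 = -65/9.
For the receiver: with q = P(Forehand), equating Wide's and T's payoffs gives 7q − 8 = −2q − 7 ⇒ q = 1/9.

-65/9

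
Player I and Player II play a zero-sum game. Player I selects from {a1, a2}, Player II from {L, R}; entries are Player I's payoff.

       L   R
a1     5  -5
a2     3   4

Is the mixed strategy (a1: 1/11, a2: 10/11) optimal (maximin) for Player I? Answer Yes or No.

Against L this mix gives (1/11)·5 + (10/11)·3 = 35/11.
Against R this mix gives (1/11)·(-5) + (10/11)·4 = 35/11.
All of Player II's active replies (L, R) yield 35/11, and no column does worse for Player I. The mix makes Player II indifferent and guarantees 35/11, so it is optimal.

Yes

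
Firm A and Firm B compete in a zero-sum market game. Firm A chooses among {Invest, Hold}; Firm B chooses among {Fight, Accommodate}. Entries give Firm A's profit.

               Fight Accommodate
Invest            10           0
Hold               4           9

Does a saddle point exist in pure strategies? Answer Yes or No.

Row minima: Invest → 0, Hold → 4; maximin = 4.
Column maxima: Fight → 10, Accommodate → 9; minimax = 9.
4 ≠ 9, so no pure-strategy equilibrium exists.

No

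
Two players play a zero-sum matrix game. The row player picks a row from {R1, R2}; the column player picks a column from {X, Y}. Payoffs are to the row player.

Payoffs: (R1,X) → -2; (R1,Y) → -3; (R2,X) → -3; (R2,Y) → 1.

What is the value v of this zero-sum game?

-11/5

Row minima: R1 → -3, R2 → -3; maximin = -3.
Column maxima: X → -2, Y → 1; minimax = -2.
-3 ≠ -2, so there is no saddle point; optimal play is mixed.
Let the row player play R1 with probability p. Expected payoff against X: (-2)p + (-3)(1−p) = p − 3; against Y: (-3)p + 1(1−p) = −4p + 1.
Setting these equal: p − 3 = −4p + 1 ⇒ 5p = 4 ⇒ p = 4/5, and the value is (1)·(4/5) − 3 = -11/5.
For the column player: with q = P(X), equating R1's and R2's payoffs gives q − 3 = −4q + 1 ⇒ q = 4/5.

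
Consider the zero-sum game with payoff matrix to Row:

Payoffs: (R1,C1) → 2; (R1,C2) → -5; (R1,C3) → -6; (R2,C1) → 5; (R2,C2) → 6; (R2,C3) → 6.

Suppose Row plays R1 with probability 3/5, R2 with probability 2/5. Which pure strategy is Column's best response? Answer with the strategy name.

If Column plays C1, Row's expected payoff is (3/5)·2 + (2/5)·5 = 16/5.
If Column plays C2, Row's expected payoff is (3/5)·(-5) + (2/5)·6 = -3/5.
If Column plays C3, Row's expected payoff is (3/5)·(-6) + (2/5)·6 = -6/5.
Column minimizes Row's payoff; the smallest is -6/5, so the best response is C3.

C3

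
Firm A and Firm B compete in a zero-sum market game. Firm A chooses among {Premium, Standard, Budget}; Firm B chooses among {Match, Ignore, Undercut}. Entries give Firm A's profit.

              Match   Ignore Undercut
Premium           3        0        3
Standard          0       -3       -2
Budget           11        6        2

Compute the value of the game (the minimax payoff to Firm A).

Row minima: Premium → 0, Standard → -3, Budget → 2; maximin = 2.
Column maxima: Match → 11, Ignore → 6, Undercut → 3; minimax = 3.
2 ≠ 3, so there is no saddle point; optimal play is mixed.
Standard is strictly dominated by Premium, so Firm A never plays it.
Match is strictly dominated by Ignore (it gives Firm A strictly more in every row), so Firm B never plays it.
On the remaining 2×2 (Premium, Budget vs Ignore, Undercut):
Let Firm A play Premium with probability p. Expected payoff against Ignore: 0p + 6(1−p) = −6p + 6; against Undercut: 3p + 2(1−p) = p + 2.
Setting these equal: −6p + 6 = p + 2 ⇒ −7p = -4 ⇒ p = 4/7, and the value is (-6)·(4/7) + 6 = 18/7.
For Firm B: with q = P(Ignore), equating Premium's and Budget's payoffs gives −3q + 3 = 4q + 2 ⇒ q = 1/7.

18/7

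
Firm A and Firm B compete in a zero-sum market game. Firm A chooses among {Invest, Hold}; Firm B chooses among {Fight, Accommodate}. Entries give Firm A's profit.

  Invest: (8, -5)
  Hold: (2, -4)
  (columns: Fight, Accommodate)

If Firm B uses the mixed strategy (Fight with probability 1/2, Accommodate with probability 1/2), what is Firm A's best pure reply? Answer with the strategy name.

Invest

Expected payoff of Invest: (1/2)·8 + (1/2)·(-5) = 3/2.
Expected payoff of Hold: (1/2)·2 + (1/2)·(-4) = -1.
The largest is 3/2, so Firm A's best response is Invest.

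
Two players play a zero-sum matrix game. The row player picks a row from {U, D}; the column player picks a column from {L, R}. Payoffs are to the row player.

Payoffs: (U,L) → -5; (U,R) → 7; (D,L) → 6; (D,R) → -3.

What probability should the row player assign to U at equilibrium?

Row minima: U → -5, D → -3; maximin = -3.
Column maxima: L → 6, R → 7; minimax = 6.
-3 ≠ 6, so there is no saddle point; optimal play is mixed.
Let the row player play U with probability p. Expected payoff against L: (-5)p + 6(1−p) = −11p + 6; against R: 7p + (-3)(1−p) = 10p − 3.
Setting these equal: −11p + 6 = 10p − 3 ⇒ −21p = -9 ⇒ p = 3/7, and the value is (-11)·(3/7) + 6 = 9/7.
For the column player: with q = P(L), equating U's and D's payoffs gives −12q + 7 = 9q − 3 ⇒ q = 10/21.

3/7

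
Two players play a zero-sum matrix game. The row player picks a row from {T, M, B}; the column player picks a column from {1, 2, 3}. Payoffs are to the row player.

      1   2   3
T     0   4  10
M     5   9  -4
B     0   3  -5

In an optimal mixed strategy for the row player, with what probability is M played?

Row minima: T → 0, M → -4, B → -5; maximin = 0.
Column maxima: 1 → 5, 2 → 9, 3 → 10; minimax = 5.
0 ≠ 5, so there is no saddle point; optimal play is mixed.
B is strictly dominated by M, so the row player never plays it.
2 is strictly dominated by 1 (it gives the row player strictly more in every row), so the column player never plays it.
On the remaining 2×2 (T, M vs 1, 3):
Let the row player play T with probability p. Expected payoff against 1: 0p + 5(1−p) = −5p + 5; against 3: 10p + (-4)(1−p) = 14p − 4.
Setting these equal: −5p + 5 = 14p − 4 ⇒ −19p = -9 ⇒ p = 9/19, and the value is (-5)·(9/19) + 5 = 50/19.
For the column player: with q = P(1), equating T's and M's payoffs gives −10q + 10 = 9q − 4 ⇒ q = 14/19.

10/19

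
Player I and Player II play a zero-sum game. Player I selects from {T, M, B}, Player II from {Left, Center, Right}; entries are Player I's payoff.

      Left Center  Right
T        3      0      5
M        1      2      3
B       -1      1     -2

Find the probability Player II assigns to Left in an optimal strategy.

1/2

Row minima: T → 0, M → 1, B → -2; maximin = 1.
Column maxima: Left → 3, Center → 2, Right → 5; minimax = 2.
1 ≠ 2, so there is no saddle point; optimal play is mixed.
B is strictly dominated by M, so Player I never plays it.
With B eliminated, Right is strictly dominated by Left (it gives Player I strictly more in every remaining row), so Player II never plays it.
On the remaining 2×2 (T, M vs Left, Center):
Let Player I play T with probability p. Expected payoff against Left: 3p + 1(1−p) = 2p + 1; against Center: 0p + 2(1−p) = −2p + 2.
Setting these equal: 2p + 1 = −2p + 2 ⇒ 4p = 1 ⇒ p = 1/4, and the value is (2)·(1/4) + 1 = 3/2.
For Player II: with q = P(Left), equating T's and M's payoffs gives 3q = −q + 2 ⇒ q = 1/2.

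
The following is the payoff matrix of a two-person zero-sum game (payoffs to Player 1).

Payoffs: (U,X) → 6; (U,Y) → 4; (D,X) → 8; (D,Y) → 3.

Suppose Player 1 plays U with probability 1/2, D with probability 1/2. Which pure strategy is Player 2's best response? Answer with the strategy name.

Y

If Player 2 plays X, Player 1's expected payoff is (1/2)·6 + (1/2)·8 = 7.
If Player 2 plays Y, Player 1's expected payoff is (1/2)·4 + (1/2)·3 = 7/2.
Player 2 minimizes Player 1's payoff; the smallest is 7/2, so the best response is Y.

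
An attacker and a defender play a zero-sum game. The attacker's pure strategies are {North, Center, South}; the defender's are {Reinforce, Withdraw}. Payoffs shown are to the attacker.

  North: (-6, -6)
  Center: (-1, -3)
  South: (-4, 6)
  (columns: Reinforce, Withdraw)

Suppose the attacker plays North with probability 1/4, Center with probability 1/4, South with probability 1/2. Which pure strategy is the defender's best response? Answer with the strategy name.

If the defender plays Reinforce, the attacker's expected payoff is (1/4)·(-6) + (1/4)·(-1) + (1/2)·(-4) = -15/4.
If the defender plays Withdraw, the attacker's expected payoff is (1/4)·(-6) + (1/4)·(-3) + (1/2)·6 = 3/4.
The defender minimizes the attacker's payoff; the smallest is -15/4, so the best response is Reinforce.

Reinforce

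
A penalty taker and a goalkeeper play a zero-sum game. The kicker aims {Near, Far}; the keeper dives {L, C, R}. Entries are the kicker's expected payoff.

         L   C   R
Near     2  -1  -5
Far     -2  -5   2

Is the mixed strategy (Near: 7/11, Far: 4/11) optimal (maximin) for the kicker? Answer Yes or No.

Against L this mix gives (7/11)·2 + (4/11)·(-2) = 6/11.
Against C this mix gives (7/11)·(-1) + (4/11)·(-5) = -27/11.
Against R this mix gives (7/11)·(-5) + (4/11)·2 = -27/11.
All of the keeper's active replies (C, R) yield -27/11, and no column does worse for the kicker. The mix makes the keeper indifferent and guarantees -27/11, so it is optimal.

Yes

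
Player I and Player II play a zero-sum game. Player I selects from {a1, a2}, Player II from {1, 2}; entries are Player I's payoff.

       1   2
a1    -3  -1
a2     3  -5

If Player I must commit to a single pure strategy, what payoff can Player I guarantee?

Row minima: a1 → -3, a2 → -5.
The best of these is -3.

-3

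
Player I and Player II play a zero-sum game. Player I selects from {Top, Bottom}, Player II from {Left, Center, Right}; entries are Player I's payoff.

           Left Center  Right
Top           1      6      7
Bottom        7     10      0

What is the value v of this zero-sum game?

49/13

Row minima: Top → 1, Bottom → 0; maximin = 1.
Column maxima: Left → 7, Center → 10, Right → 7; minimax = 7.
1 ≠ 7, so there is no saddle point; optimal play is mixed.
Center is strictly dominated by Left (it gives Player I strictly more in every row), so Player II never plays it.
On the remaining 2×2 (Top, Bottom vs Left, Right):
Let Player I play Top with probability p. Expected payoff against Left: 1p + 7(1−p) = −6p + 7; against Right: 7p + 0(1−p) = 7p.
Setting these equal: −6p + 7 = 7p ⇒ −13p = -7 ⇒ p = 7/13, and the value is (-6)·(7/13) + 7 = 49/13.
For Player II: with q = P(Left), equating Top's and Bottom's payoffs gives −6q + 7 = 7q ⇒ q = 7/13.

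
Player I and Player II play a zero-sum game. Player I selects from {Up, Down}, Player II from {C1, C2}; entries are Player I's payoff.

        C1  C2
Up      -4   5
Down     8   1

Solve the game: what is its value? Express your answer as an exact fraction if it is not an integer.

Row minima: Up → -4, Down → 1; maximin = 1.
Column maxima: C1 → 8, C2 → 5; minimax = 5.
1 ≠ 5, so there is no saddle point; optimal play is mixed.
Let Player I play Up with probability p. Expected payoff against C1: (-4)p + 8(1−p) = −12p + 8; against C2: 5p + 1(1−p) = 4p + 1.
Setting these equal: −12p + 8 = 4p + 1 ⇒ −16p = -7 ⇒ p = 7/16, and the value is (-12)·(7/16) + 8 = 11/4.
For Player II: with q = P(C1), equating Up's and Down's payoffs gives −9q + 5 = 7q + 1 ⇒ q = 1/4.

11/4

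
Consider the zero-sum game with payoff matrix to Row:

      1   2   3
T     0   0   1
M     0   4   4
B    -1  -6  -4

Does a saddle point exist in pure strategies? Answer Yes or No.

Row minima: T → 0, M → 0, B → -6; maximin = 0.
Column maxima: 1 → 0, 2 → 4, 3 → 4; minimax = 0.
maximin = minimax = 0, so a saddle point exists.

Yes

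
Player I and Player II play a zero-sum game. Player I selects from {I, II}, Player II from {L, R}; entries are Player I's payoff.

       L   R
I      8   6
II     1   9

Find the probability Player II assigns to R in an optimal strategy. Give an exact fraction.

Row minima: I → 6, II → 1; maximin = 6.
Column maxima: L → 8, R → 9; minimax = 8.
6 ≠ 8, so there is no saddle point; optimal play is mixed.
Let Player I play I with probability p. Expected payoff against L: 8p + 1(1−p) = 7p + 1; against R: 6p + 9(1−p) = −3p + 9.
Setting these equal: 7p + 1 = −3p + 9 ⇒ 10p = 8 ⇒ p = 4/5, and the value is (7)·(4/5) + 1 = 33/5.
For Player II: with q = P(L), equating I's and II's payoffs gives 2q + 6 = −8q + 9 ⇒ q = 3/10.

7/10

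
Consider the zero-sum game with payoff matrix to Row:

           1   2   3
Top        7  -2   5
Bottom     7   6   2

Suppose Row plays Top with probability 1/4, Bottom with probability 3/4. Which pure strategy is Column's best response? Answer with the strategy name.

3

If Column plays 1, Row's expected payoff is (1/4)·7 + (3/4)·7 = 7.
If Column plays 2, Row's expected payoff is (1/4)·(-2) + (3/4)·6 = 4.
If Column plays 3, Row's expected payoff is (1/4)·5 + (3/4)·2 = 11/4.
Column minimizes Row's payoff; the smallest is 11/4, so the best response is 3.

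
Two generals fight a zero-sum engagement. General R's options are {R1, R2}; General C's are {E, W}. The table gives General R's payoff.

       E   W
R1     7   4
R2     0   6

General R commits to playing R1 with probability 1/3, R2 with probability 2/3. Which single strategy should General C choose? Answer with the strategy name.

E

If General C plays E, General R's expected payoff is (1/3)·7 + (2/3)·0 = 7/3.
If General C plays W, General R's expected payoff is (1/3)·4 + (2/3)·6 = 16/3.
General C minimizes General R's payoff; the smallest is 7/3, so the best response is E.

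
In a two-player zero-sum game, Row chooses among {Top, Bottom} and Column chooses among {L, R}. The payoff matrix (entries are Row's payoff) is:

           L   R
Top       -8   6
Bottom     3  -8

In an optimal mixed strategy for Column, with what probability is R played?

11/25

Row minima: Top → -8, Bottom → -8; maximin = -8.
Column maxima: L → 3, R → 6; minimax = 3.
-8 ≠ 3, so there is no saddle point; optimal play is mixed.
Let Row play Top with probability p. Expected payoff against L: (-8)p + 3(1−p) = −11p + 3; against R: 6p + (-8)(1−p) = 14p − 8.
Setting these equal: −11p + 3 = 14p − 8 ⇒ −25p = -11 ⇒ p = 11/25, and the value is (-11)·(11/25) + 3 = -46/25.
For Column: with q = P(L), equating Top's and Bottom's payoffs gives −14q + 6 = 11q − 8 ⇒ q = 14/25.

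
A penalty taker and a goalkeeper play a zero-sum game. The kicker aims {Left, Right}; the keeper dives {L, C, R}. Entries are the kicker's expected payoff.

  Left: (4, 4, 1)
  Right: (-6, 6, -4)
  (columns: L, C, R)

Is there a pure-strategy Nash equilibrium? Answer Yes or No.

Yes

Row minima: Left → 1, Right → -6; maximin = 1.
Column maxima: L → 4, C → 6, R → 1; minimax = 1.
maximin = minimax = 1, so a saddle point exists.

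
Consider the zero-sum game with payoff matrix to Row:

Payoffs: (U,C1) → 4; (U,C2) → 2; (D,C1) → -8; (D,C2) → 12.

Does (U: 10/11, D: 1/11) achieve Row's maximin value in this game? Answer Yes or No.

Against C1 this mix gives (10/11)·4 + (1/11)·(-8) = 32/11.
Against C2 this mix gives (10/11)·2 + (1/11)·12 = 32/11.
All of Column's active replies (C1, C2) yield 32/11, and no column does worse for Row. The mix makes Column indifferent and guarantees 32/11, so it is optimal.

Yes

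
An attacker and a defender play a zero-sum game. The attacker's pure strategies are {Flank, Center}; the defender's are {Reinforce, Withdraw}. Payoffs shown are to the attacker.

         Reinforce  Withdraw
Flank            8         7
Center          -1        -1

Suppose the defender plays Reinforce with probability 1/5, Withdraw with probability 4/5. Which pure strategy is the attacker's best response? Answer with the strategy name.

Flank

Expected payoff of Flank: (1/5)·8 + (4/5)·7 = 36/5.
Expected payoff of Center: (1/5)·(-1) + (4/5)·(-1) = -1.
The largest is 36/5, so the attacker's best response is Flank.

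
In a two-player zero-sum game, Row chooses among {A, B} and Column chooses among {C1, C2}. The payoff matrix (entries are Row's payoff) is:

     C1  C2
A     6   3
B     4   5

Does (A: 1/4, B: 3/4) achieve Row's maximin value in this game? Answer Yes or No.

Against C1 this mix gives (1/4)·6 + (3/4)·4 = 9/2.
Against C2 this mix gives (1/4)·3 + (3/4)·5 = 9/2.
All of Column's active replies (C1, C2) yield 9/2, and no column does worse for Row. The mix makes Column indifferent and guarantees 9/2, so it is optimal.

Yes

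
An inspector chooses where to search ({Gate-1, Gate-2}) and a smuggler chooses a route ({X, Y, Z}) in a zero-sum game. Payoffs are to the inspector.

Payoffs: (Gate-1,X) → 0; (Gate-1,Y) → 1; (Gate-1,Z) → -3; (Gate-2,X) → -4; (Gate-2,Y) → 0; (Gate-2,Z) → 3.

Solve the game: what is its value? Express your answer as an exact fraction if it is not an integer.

Row minima: Gate-1 → -3, Gate-2 → -4; maximin = -3.
Column maxima: X → 0, Y → 1, Z → 3; minimax = 0.
-3 ≠ 0, so there is no saddle point; optimal play is mixed.
Y is strictly dominated by X (it gives the inspector strictly more in every row), so the smuggler never plays it.
On the remaining 2×2 (Gate-1, Gate-2 vs X, Z):
Let the inspector play Gate-1 with probability p. Expected payoff against X: 0p + (-4)(1−p) = 4p − 4; against Z: (-3)p + 3(1−p) = −6p + 3.
Setting these equal: 4p − 4 = −6p + 3 ⇒ 10p = 7 ⇒ p = 7/10, and the value is (4)·(7/10) − 4 = -6/5.
For the smuggler: with q = P(X), equating Gate-1's and Gate-2's payoffs gives 3q − 3 = −7q + 3 ⇒ q = 3/5.

-6/5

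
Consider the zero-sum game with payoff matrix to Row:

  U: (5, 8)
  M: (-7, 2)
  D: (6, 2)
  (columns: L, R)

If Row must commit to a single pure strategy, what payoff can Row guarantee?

Row minima: U → 5, M → -7, D → 2.
The best of these is 5.

5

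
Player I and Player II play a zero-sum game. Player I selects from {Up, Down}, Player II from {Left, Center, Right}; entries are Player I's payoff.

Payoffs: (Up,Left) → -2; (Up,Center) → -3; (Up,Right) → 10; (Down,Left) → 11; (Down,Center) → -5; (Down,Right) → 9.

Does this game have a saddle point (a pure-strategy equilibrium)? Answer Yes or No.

Yes

Row minima: Up → -3, Down → -5; maximin = -3.
Column maxima: Left → 11, Center → -3, Right → 10; minimax = -3.
maximin = minimax = -3, so a saddle point exists.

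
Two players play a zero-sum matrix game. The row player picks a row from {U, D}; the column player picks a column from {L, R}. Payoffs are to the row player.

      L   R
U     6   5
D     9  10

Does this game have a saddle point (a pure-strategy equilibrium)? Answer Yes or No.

Row minima: U → 5, D → 9; maximin = 9.
Column maxima: L → 9, R → 10; minimax = 9.
maximin = minimax = 9, so a saddle point exists.

Yes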